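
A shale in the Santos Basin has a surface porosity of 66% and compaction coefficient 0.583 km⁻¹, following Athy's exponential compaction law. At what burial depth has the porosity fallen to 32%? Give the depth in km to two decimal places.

1.24 km

Invert Athy's law: z = ln(n₀/n) / β
z = ln(0.66/0.32) / 0.583 = ln(2.062) / 0.583 = 0.7239 / 0.583 = 1.242 km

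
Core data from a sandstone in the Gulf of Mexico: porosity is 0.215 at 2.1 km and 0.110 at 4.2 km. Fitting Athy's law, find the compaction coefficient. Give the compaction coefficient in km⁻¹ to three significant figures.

Athy: n(z) = n₀ e^(−βz) ⇒ n₁/n₂ = e^{β(z₂−z₁)} ⇒ β = ln(n₁/n₂)/(z₂−z₁)
β = ln(0.215/0.11) / (4.2 − 2.1) = ln(1.955) / 2.1 = 0.6702 / 2.1 = 0.3191 km⁻¹

0.319 km⁻¹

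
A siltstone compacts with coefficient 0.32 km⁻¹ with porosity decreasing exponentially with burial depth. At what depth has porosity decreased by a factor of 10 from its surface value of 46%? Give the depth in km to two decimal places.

7.20 km

φ/φ₀ = 1/10 ⇒ exp(−β·d) = 1/10 ⇒ d = ln(10) / β
d = 2.3026 / 0.32 = 7.196 km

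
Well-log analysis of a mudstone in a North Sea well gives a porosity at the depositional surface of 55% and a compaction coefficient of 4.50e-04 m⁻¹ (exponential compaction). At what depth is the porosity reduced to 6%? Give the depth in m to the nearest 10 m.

4920 m

Working in km (1 km = 1000 m; c in km⁻¹ = c in m⁻¹ × 1000):
Invert Athy's law: d = ln(n₀/n) / c
d = ln(0.55/0.06) / 0.45 = ln(9.167) / 0.45 = 2.2156 / 0.45 = 4.923 km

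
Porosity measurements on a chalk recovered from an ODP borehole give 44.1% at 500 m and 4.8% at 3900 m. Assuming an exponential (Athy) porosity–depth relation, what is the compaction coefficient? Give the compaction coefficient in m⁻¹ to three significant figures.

0.000652 m⁻¹

Working in km (1 km = 1000 m; c in km⁻¹ = c in m⁻¹ × 1000):
Athy: φ(Z) = φ₀ e^(−cZ) ⇒ φ₁/φ₂ = e^{c(Z₂−Z₁)} ⇒ c = ln(φ₁/φ₂)/(Z₂−Z₁)
c = ln(0.441/0.048) / (3.9 − 0.5) = ln(9.188) / 3.4 = 2.2178 / 3.4 = 0.6523 km⁻¹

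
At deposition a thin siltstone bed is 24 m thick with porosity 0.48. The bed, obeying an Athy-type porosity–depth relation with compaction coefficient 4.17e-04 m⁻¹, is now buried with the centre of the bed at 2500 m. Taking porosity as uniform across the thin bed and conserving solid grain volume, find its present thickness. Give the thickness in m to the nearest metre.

Working in km (1 km = 1000 m; c in km⁻¹ = c in m⁻¹ × 1000):
Porosity at 2.5 km: n = 0.48·exp(−0.417×2.5) = 0.1692
Solid-volume conservation: h(1−n) = h₀(1−n₀) ⇒ h = h₀·(1−n₀)/(1−n)
h = 0.024 × (1 − 0.48)/(1 − 0.1692) = 0.024 × 0.6259 = 0.0150 km

15 m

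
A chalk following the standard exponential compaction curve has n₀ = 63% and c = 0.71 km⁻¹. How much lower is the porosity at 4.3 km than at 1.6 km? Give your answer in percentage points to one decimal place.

17.3 percentage points

n(1.6) = 0.63·e^(−0.71×1.6) = 0.2023
n(4.3) = 0.63·e^(−0.71×4.3) = 0.0297
Δn = 0.2023 − 0.0297 = 0.1725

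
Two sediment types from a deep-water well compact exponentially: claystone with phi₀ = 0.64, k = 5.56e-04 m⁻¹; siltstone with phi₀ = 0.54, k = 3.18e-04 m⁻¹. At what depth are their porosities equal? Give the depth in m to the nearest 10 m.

710 m

Working in km (1 km = 1000 m; k in km⁻¹ = k in m⁻¹ × 1000):
Set phi₀ₐ e^(−kₐz) = phi₀ᵦ e^(−kᵦz) ⇒ ln(phi₀ₐ/phi₀ᵦ) = (kₐ − kᵦ)·z
z = ln(0.64/0.54) / (0.556 − 0.318) = 0.1699 / 0.238 = 0.714 km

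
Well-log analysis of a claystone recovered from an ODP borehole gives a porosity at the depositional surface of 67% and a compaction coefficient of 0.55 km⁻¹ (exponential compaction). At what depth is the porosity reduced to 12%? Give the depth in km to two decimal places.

Invert Athy's law: Z = ln(phi₀/phi) / β
Z = ln(0.67/0.12) / 0.55 = ln(5.583) / 0.55 = 1.7198 / 0.55 = 3.127 km

3.13 km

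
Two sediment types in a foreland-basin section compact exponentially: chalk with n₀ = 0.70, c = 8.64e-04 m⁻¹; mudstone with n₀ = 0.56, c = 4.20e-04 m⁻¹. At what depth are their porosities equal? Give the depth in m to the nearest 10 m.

500 m

Working in km (1 km = 1000 m; c in km⁻¹ = c in m⁻¹ × 1000):
Set n₀ₐ e^(−cₐz) = n₀ᵦ e^(−cᵦz) ⇒ ln(n₀ₐ/n₀ᵦ) = (cₐ − cᵦ)·z
z = ln(0.7/0.56) / (0.864 − 0.42) = 0.2231 / 0.444 = 0.503 km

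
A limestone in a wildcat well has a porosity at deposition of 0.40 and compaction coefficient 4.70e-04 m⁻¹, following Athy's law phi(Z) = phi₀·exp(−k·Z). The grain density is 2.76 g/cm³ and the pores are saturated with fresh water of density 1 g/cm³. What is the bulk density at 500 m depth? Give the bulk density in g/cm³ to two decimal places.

Working in km (1 km = 1000 m; k in km⁻¹ = k in m⁻¹ × 1000):
Porosity at depth: phi = 0.4·exp(−0.47×0.5) = 0.4×0.7906 = 0.3162
Bulk density: ρ_b = (1−phi)ρ_g + phi·ρ_f = 0.6838×2.76 + 0.3162×1
       = 1.887 + 0.316 = 2.203 g/cm³

2.20 g/cm³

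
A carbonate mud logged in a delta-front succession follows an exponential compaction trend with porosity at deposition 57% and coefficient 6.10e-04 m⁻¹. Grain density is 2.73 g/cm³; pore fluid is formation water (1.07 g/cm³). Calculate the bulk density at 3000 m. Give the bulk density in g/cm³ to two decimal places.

Working in km (1 km = 1000 m; c in km⁻¹ = c in m⁻¹ × 1000):
Porosity at depth: φ = 0.57·exp(−0.61×3) = 0.57×0.1604 = 0.0914
Bulk density: ρ_b = (1−φ)ρ_g + φ·ρ_f = 0.9086×2.73 + 0.0914×1.07
       = 2.480 + 0.098 = 2.578 g/cm³

2.58 g/cm³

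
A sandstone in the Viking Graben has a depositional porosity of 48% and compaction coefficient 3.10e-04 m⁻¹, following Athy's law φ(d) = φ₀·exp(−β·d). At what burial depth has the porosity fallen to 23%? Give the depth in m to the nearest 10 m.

Working in km (1 km = 1000 m; β in km⁻¹ = β in m⁻¹ × 1000):
Invert Athy's law: d = ln(φ₀/φ) / β
d = ln(0.48/0.23) / 0.31 = ln(2.087) / 0.31 = 0.7357 / 0.31 = 2.373 km

2370 m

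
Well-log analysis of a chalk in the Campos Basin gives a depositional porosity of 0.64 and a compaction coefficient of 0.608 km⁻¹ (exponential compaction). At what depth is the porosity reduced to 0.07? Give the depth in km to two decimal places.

Invert Athy's law: Z = ln(phi₀/phi) / c
Z = ln(0.64/0.07) / 0.608 = ln(9.143) / 0.608 = 2.2130 / 0.608 = 3.640 km

3.64 km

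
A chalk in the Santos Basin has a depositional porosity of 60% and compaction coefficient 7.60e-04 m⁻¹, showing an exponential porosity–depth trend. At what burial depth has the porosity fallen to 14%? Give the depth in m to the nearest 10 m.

Working in km (1 km = 1000 m; c in km⁻¹ = c in m⁻¹ × 1000):
Invert Athy's law: d = ln(phi₀/phi) / c
d = ln(0.6/0.14) / 0.76 = ln(4.286) / 0.76 = 1.4553 / 0.76 = 1.915 km

1910 m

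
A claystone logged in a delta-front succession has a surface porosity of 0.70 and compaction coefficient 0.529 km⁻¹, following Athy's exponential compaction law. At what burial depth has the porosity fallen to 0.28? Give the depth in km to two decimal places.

Invert Athy's law: z = ln(n₀/n) / β
z = ln(0.7/0.28) / 0.529 = ln(2.5) / 0.529 = 0.9163 / 0.529 = 1.732 km

1.73 km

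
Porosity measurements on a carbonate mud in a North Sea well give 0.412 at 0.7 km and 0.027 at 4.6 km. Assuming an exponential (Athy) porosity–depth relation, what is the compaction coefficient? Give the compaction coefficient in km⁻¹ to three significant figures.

0.699 km⁻¹

Athy: φ(Z) = φ₀ e^(−cZ) ⇒ φ₁/φ₂ = e^{c(Z₂−Z₁)} ⇒ c = ln(φ₁/φ₂)/(Z₂−Z₁)
c = ln(0.412/0.027) / (4.6 − 0.7) = ln(15.26) / 3.9 = 2.7252 / 3.9 = 0.6988 km⁻¹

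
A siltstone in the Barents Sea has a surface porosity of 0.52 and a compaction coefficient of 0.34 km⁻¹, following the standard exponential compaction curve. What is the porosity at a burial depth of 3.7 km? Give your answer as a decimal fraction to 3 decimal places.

phi = phi₀·exp(−β·Z) = 0.52 × exp(−0.34 × 3.7) = 0.52 × exp(−1.258)
  = 0.52 × 0.2842 = 0.1478

0.148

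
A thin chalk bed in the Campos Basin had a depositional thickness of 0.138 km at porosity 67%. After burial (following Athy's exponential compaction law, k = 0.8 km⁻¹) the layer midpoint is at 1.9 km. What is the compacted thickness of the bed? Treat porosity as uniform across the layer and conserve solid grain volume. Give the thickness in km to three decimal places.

0.053 km

Porosity at 1.9 km: phi = 0.67·exp(−0.8×1.9) = 0.1465
Solid-volume conservation: h(1−phi) = h₀(1−phi₀) ⇒ h = h₀·(1−phi₀)/(1−phi)
h = 0.138 × (1 − 0.67)/(1 − 0.1465) = 0.138 × 0.3867 = 0.0534 km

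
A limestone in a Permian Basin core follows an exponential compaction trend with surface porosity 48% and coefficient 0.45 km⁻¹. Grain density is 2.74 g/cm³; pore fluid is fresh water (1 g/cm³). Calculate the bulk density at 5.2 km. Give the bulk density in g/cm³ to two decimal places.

2.66 g/cm³

Porosity at depth: φ = 0.48·exp(−0.45×5.2) = 0.48×0.0963 = 0.0462
Bulk density: ρ_b = (1−φ)ρ_g + φ·ρ_f = 0.9538×2.74 + 0.0462×1
       = 2.613 + 0.046 = 2.660 g/cm³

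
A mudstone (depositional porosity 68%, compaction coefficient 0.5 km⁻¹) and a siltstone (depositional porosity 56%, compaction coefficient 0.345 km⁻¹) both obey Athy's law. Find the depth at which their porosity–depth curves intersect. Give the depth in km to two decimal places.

1.25 km

Set n₀ₐ e^(−kₐZ) = n₀ᵦ e^(−kᵦZ) ⇒ ln(n₀ₐ/n₀ᵦ) = (kₐ − kᵦ)·Z
Z = ln(0.68/0.56) / (0.5 − 0.345) = 0.1942 / 0.155 = 1.253 km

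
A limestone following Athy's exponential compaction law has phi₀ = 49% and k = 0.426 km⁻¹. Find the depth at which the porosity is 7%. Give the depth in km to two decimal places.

Invert Athy's law: Z = ln(phi₀/phi) / k
Z = ln(0.49/0.07) / 0.426 = ln(7) / 0.426 = 1.9459 / 0.426 = 4.568 km

4.57 km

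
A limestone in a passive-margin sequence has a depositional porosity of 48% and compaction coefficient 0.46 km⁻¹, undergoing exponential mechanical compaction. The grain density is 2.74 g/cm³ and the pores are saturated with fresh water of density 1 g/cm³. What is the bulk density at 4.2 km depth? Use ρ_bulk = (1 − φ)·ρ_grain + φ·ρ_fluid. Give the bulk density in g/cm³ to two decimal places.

2.62 g/cm³

Porosity at depth: n = 0.48·exp(−0.46×4.2) = 0.48×0.1449 = 0.0695
Bulk density: ρ_b = (1−n)ρ_g + n·ρ_f = 0.9305×2.74 + 0.0695×1
       = 2.549 + 0.070 = 2.619 g/cm³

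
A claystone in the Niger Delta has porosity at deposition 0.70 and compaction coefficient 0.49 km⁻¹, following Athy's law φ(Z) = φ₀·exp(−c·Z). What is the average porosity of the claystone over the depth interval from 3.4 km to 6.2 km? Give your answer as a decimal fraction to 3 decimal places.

0.072

⟨φ⟩ = (1/(Z₂−Z₁)) ∫ φ₀ e^(−cZ) dZ = φ₀·(e^(−c·Z₁) − e^(−c·Z₂)) / (c·(Z₂−Z₁))
e^(−0.49×3.4) = 0.1890; e^(−0.49×6.2) = 0.0479
⟨φ⟩ = 0.7 × (0.1890 − 0.0479) / (0.49 × 2.8) = 0.7 × 0.1028 = 0.0720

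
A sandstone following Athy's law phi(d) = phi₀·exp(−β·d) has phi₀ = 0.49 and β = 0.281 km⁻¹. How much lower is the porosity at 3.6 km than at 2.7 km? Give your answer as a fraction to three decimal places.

0.051

phi(2.7) = 0.49·e^(−0.281×2.7) = 0.2295
phi(3.6) = 0.49·e^(−0.281×3.6) = 0.1782
Δphi = 0.2295 − 0.1782 = 0.0513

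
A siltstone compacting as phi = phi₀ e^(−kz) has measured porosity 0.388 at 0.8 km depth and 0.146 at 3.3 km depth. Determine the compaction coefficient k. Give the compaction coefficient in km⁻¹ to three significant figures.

Athy: phi(z) = phi₀ e^(−kz) ⇒ phi₁/phi₂ = e^{k(z₂−z₁)} ⇒ k = ln(phi₁/phi₂)/(z₂−z₁)
k = ln(0.388/0.146) / (3.3 − 0.8) = ln(2.658) / 2.5 = 0.9774 / 2.5 = 0.391 km⁻¹

0.391 km⁻¹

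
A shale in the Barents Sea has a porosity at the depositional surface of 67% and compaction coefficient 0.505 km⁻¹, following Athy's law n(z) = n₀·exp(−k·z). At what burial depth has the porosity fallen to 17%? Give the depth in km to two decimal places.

Invert Athy's law: z = ln(n₀/n) / k
z = ln(0.67/0.17) / 0.505 = ln(3.941) / 0.505 = 1.3715 / 0.505 = 2.716 km

2.72 km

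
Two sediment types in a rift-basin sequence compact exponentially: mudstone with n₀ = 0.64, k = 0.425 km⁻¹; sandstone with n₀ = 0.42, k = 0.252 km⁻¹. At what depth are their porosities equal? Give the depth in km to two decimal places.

2.43 km

Set n₀ₐ e^(−kₐd) = n₀ᵦ e^(−kᵦd) ⇒ ln(n₀ₐ/n₀ᵦ) = (kₐ − kᵦ)·d
d = ln(0.64/0.42) / (0.425 − 0.252) = 0.4212 / 0.173 = 2.435 km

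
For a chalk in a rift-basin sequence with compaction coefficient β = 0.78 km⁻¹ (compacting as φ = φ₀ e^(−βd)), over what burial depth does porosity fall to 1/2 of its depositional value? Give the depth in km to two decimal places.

φ/φ₀ = 1/2 ⇒ exp(−β·d) = 1/2 ⇒ d = ln(2) / β
d = 0.6931 / 0.78 = 0.889 km

0.89 km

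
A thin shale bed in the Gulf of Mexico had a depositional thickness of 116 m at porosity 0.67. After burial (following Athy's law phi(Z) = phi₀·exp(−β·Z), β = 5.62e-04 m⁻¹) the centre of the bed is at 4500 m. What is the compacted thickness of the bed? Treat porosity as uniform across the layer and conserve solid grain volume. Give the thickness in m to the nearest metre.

40 m

Working in km (1 km = 1000 m; β in km⁻¹ = β in m⁻¹ × 1000):
Porosity at 4.5 km: phi = 0.67·exp(−0.562×4.5) = 0.0534
Solid-volume conservation: h(1−phi) = h₀(1−phi₀) ⇒ h = h₀·(1−phi₀)/(1−phi)
h = 0.116 × (1 − 0.67)/(1 − 0.0534) = 0.116 × 0.3486 = 0.0404 km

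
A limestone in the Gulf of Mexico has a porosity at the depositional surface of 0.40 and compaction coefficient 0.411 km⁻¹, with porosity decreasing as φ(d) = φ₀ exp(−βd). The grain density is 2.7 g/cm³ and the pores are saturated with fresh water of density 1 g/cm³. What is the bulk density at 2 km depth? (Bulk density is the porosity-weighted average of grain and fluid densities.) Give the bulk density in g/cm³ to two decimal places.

Porosity at depth: φ = 0.4·exp(−0.411×2) = 0.4×0.4396 = 0.1758
Bulk density: ρ_b = (1−φ)ρ_g + φ·ρ_f = 0.8242×2.7 + 0.1758×1
       = 2.225 + 0.176 = 2.401 g/cm³

2.40 g/cm³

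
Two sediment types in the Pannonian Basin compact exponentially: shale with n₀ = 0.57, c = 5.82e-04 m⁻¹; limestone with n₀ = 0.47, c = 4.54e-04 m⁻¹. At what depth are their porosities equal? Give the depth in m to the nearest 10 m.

1510 m

Working in km (1 km = 1000 m; c in km⁻¹ = c in m⁻¹ × 1000):
Set n₀ₐ e^(−cₐd) = n₀ᵦ e^(−cᵦd) ⇒ ln(n₀ₐ/n₀ᵦ) = (cₐ − cᵦ)·d
d = ln(0.57/0.47) / (0.582 − 0.454) = 0.1929 / 0.128 = 1.507 km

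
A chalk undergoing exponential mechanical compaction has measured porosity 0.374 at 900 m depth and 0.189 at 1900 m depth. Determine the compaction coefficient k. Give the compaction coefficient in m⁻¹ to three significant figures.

0.000683 m⁻¹

Working in km (1 km = 1000 m; k in km⁻¹ = k in m⁻¹ × 1000):
Athy: n(z) = n₀ e^(−kz) ⇒ n₁/n₂ = e^{k(z₂−z₁)} ⇒ k = ln(n₁/n₂)/(z₂−z₁)
k = ln(0.374/0.189) / (1.9 − 0.9) = ln(1.979) / 1 = 0.6825 / 1 = 0.6825 km⁻¹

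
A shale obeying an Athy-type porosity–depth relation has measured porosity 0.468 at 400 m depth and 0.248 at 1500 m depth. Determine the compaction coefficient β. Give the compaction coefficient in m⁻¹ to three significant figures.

Working in km (1 km = 1000 m; β in km⁻¹ = β in m⁻¹ × 1000):
Athy: n(Z) = n₀ e^(−βZ) ⇒ n₁/n₂ = e^{β(Z₂−Z₁)} ⇒ β = ln(n₁/n₂)/(Z₂−Z₁)
β = ln(0.468/0.248) / (1.5 − 0.4) = ln(1.887) / 1.1 = 0.6350 / 1.1 = 0.5773 km⁻¹

0.000577 m⁻¹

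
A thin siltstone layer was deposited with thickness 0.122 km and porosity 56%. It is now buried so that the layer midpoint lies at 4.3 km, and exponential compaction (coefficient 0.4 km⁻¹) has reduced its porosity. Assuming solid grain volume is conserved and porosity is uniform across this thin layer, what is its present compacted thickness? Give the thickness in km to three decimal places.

Porosity at 4.3 km: φ = 0.56·exp(−0.4×4.3) = 0.1003
Solid-volume conservation: h(1−φ) = h₀(1−φ₀) ⇒ h = h₀·(1−φ₀)/(1−φ)
h = 0.122 × (1 − 0.56)/(1 − 0.1003) = 0.122 × 0.4890 = 0.0597 km

0.060 km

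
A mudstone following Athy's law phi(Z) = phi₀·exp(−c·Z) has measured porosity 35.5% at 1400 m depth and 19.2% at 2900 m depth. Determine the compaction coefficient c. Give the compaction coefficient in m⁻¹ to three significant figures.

Working in km (1 km = 1000 m; c in km⁻¹ = c in m⁻¹ × 1000):
Athy: phi(Z) = phi₀ e^(−cZ) ⇒ phi₁/phi₂ = e^{c(Z₂−Z₁)} ⇒ c = ln(phi₁/phi₂)/(Z₂−Z₁)
c = ln(0.355/0.192) / (2.9 − 1.4) = ln(1.849) / 1.5 = 0.6146 / 1.5 = 0.4097 km⁻¹

0.000410 m⁻¹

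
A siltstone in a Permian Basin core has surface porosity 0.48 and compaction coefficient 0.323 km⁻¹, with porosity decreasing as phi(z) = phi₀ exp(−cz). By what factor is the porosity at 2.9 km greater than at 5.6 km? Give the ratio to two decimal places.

2.39

phi(z₁)/phi(z₂) = e^(−c·z₁)/e^(−c·z₂) = e^{c(z₂−z₁)}
= exp(0.323 × 2.7) = exp(0.8721) = 2.3919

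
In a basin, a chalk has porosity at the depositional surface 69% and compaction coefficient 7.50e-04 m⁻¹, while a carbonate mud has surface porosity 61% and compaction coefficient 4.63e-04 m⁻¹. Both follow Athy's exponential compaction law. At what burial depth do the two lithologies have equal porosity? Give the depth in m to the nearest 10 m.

Working in km (1 km = 1000 m; c in km⁻¹ = c in m⁻¹ × 1000):
Set phi₀ₐ e^(−cₐd) = phi₀ᵦ e^(−cᵦd) ⇒ ln(phi₀ₐ/phi₀ᵦ) = (cₐ − cᵦ)·d
d = ln(0.69/0.61) / (0.75 − 0.463) = 0.1232 / 0.287 = 0.429 km

430 m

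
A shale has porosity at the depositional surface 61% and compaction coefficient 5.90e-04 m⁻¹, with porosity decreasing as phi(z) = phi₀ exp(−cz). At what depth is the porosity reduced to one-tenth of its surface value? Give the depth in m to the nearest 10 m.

3900 m

Working in km (1 km = 1000 m; c in km⁻¹ = c in m⁻¹ × 1000):
phi/phi₀ = 1/10 ⇒ exp(−c·z) = 1/10 ⇒ z = ln(10) / c
z = 2.3026 / 0.59 = 3.903 km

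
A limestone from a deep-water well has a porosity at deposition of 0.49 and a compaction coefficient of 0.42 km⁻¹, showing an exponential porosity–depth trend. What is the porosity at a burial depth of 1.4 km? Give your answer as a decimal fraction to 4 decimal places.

0.2722

n = n₀·exp(−k·Z) = 0.49 × exp(−0.42 × 1.4) = 0.49 × exp(−0.588)
  = 0.49 × 0.5554 = 0.2722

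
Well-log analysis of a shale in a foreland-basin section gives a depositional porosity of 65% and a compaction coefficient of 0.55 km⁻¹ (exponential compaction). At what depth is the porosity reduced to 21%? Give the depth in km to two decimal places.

Invert Athy's law: z = ln(phi₀/phi) / k
z = ln(0.65/0.21) / 0.55 = ln(3.095) / 0.55 = 1.1299 / 0.55 = 2.054 km

2.05 km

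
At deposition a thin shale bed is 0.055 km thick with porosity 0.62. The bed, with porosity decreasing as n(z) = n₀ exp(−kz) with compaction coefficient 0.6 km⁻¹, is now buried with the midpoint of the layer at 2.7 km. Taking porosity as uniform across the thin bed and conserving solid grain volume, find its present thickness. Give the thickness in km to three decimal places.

0.024 km

Porosity at 2.7 km: n = 0.62·exp(−0.6×2.7) = 0.1227
Solid-volume conservation: h(1−n) = h₀(1−n₀) ⇒ h = h₀·(1−n₀)/(1−n)
h = 0.055 × (1 − 0.62)/(1 − 0.1227) = 0.055 × 0.4331 = 0.0238 km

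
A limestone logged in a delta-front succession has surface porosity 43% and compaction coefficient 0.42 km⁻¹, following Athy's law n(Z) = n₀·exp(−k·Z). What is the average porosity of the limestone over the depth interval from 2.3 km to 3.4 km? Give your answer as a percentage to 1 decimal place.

⟨n⟩ = (1/(Z₂−Z₁)) ∫ n₀ e^(−kZ) dZ = n₀·(e^(−k·Z₁) − e^(−k·Z₂)) / (k·(Z₂−Z₁))
e^(−0.42×2.3) = 0.3806; e^(−0.42×3.4) = 0.2398
⟨n⟩ = 0.43 × (0.3806 − 0.2398) / (0.42 × 1.1) = 0.43 × 0.3048 = 0.1311

13.1%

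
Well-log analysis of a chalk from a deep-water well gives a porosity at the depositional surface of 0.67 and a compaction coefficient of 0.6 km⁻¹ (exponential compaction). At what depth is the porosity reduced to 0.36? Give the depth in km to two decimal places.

1.04 km

Invert Athy's law: z = ln(n₀/n) / c
z = ln(0.67/0.36) / 0.6 = ln(1.861) / 0.6 = 0.6212 / 0.6 = 1.035 km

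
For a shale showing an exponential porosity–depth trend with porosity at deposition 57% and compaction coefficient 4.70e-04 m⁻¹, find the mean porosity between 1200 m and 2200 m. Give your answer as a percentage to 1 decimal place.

Working in km (1 km = 1000 m; β in km⁻¹ = β in m⁻¹ × 1000):
⟨n⟩ = (1/(d₂−d₁)) ∫ n₀ e^(−βd) dd = n₀·(e^(−β·d₁) − e^(−β·d₂)) / (β·(d₂−d₁))
e^(−0.47×1.2) = 0.5689; e^(−0.47×2.2) = 0.3556
⟨n⟩ = 0.57 × (0.5689 − 0.3556) / (0.47 × 1) = 0.57 × 0.4539 = 0.2587

25.9%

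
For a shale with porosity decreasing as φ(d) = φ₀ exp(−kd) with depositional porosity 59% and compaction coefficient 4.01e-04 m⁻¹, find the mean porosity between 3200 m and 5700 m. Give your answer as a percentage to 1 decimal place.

10.3%

Working in km (1 km = 1000 m; k in km⁻¹ = k in m⁻¹ × 1000):
⟨φ⟩ = (1/(d₂−d₁)) ∫ φ₀ e^(−kd) dd = φ₀·(e^(−k·d₁) − e^(−k·d₂)) / (k·(d₂−d₁))
e^(−0.401×3.2) = 0.2771; e^(−0.401×5.7) = 0.1017
⟨φ⟩ = 0.59 × (0.2771 − 0.1017) / (0.401 × 2.5) = 0.59 × 0.1750 = 0.1033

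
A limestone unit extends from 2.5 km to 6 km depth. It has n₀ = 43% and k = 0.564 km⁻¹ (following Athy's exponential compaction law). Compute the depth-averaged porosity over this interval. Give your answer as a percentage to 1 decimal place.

⟨n⟩ = (1/(z₂−z₁)) ∫ n₀ e^(−kz) dz = n₀·(e^(−k·z₁) − e^(−k·z₂)) / (k·(z₂−z₁))
e^(−0.564×2.5) = 0.2441; e^(−0.564×6) = 0.0339
⟨n⟩ = 0.43 × (0.2441 − 0.0339) / (0.564 × 3.5) = 0.43 × 0.1065 = 0.0458

4.6%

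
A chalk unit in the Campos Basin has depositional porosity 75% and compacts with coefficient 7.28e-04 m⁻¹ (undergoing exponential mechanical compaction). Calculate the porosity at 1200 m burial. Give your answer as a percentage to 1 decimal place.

31.3%

Working in km (1 km = 1000 m; c in km⁻¹ = c in m⁻¹ × 1000):
n = n₀·exp(−c·Z) = 0.75 × exp(−0.728 × 1.2) = 0.75 × exp(−0.8736)
  = 0.75 × 0.4174 = 0.3131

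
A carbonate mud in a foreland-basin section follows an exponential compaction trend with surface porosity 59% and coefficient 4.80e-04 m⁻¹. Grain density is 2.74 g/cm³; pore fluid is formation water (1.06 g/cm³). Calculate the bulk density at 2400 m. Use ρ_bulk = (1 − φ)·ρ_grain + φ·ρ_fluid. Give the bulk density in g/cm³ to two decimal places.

2.43 g/cm³

Working in km (1 km = 1000 m; β in km⁻¹ = β in m⁻¹ × 1000):
Porosity at depth: phi = 0.59·exp(−0.48×2.4) = 0.59×0.3160 = 0.1864
Bulk density: ρ_b = (1−phi)ρ_g + phi·ρ_f = 0.8136×2.74 + 0.1864×1.06
       = 2.229 + 0.198 = 2.427 g/cm³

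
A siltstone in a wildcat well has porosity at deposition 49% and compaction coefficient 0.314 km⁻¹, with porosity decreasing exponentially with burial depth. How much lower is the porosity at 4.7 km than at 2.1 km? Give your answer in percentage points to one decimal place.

14.1 percentage points

φ(2.1) = 0.49·e^(−0.314×2.1) = 0.2534
φ(4.7) = 0.49·e^(−0.314×4.7) = 0.1120
Δφ = 0.2534 − 0.1120 = 0.1414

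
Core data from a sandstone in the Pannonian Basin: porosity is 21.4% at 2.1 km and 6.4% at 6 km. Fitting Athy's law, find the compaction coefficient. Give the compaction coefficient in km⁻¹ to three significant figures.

0.310 km⁻¹

Athy: φ(Z) = φ₀ e^(−kZ) ⇒ φ₁/φ₂ = e^{k(Z₂−Z₁)} ⇒ k = ln(φ₁/φ₂)/(Z₂−Z₁)
k = ln(0.214/0.064) / (6 − 2.1) = ln(3.344) / 3.9 = 1.2071 / 3.9 = 0.3095 km⁻¹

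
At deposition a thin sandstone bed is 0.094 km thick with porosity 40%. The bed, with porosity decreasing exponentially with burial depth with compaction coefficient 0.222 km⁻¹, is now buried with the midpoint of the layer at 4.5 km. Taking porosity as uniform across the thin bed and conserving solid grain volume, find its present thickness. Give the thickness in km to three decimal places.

Porosity at 4.5 km: n = 0.4·exp(−0.222×4.5) = 0.1473
Solid-volume conservation: h(1−n) = h₀(1−n₀) ⇒ h = h₀·(1−n₀)/(1−n)
h = 0.094 × (1 − 0.4)/(1 − 0.1473) = 0.094 × 0.7036 = 0.0661 km

0.066 km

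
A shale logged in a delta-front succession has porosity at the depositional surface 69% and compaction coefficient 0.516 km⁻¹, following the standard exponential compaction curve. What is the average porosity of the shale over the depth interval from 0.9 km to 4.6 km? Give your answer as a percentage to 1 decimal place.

⟨n⟩ = (1/(Z₂−Z₁)) ∫ n₀ e^(−kZ) dZ = n₀·(e^(−k·Z₁) − e^(−k·Z₂)) / (k·(Z₂−Z₁))
e^(−0.516×0.9) = 0.6285; e^(−0.516×4.6) = 0.0931
⟨n⟩ = 0.69 × (0.6285 − 0.0931) / (0.516 × 3.7) = 0.69 × 0.2804 = 0.1935

19.3%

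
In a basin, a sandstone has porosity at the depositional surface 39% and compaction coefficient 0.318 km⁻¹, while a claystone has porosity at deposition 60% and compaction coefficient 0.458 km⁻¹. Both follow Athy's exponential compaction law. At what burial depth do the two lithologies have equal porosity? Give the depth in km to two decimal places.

3.08 km

Set n₀ₐ e^(−cₐz) = n₀ᵦ e^(−cᵦz) ⇒ ln(n₀ₐ/n₀ᵦ) = (cₐ − cᵦ)·z
z = ln(0.39/0.6) / (0.318 − 0.458) = -0.4308 / -0.14 = 3.077 km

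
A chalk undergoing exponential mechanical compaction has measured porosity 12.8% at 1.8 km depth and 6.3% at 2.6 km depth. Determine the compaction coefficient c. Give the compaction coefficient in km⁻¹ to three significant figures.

Athy: φ(d) = φ₀ e^(−cd) ⇒ φ₁/φ₂ = e^{c(d₂−d₁)} ⇒ c = ln(φ₁/φ₂)/(d₂−d₁)
c = ln(0.128/0.063) / (2.6 − 1.8) = ln(2.032) / 0.8 = 0.7089 / 0.8 = 0.8861 km⁻¹

0.886 km⁻¹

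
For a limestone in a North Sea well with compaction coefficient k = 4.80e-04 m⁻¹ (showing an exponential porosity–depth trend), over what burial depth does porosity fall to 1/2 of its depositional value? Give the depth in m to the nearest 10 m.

1440 m

Working in km (1 km = 1000 m; k in km⁻¹ = k in m⁻¹ × 1000):
φ/φ₀ = 1/2 ⇒ exp(−k·z) = 1/2 ⇒ z = ln(2) / k
z = 0.6931 / 0.48 = 1.444 km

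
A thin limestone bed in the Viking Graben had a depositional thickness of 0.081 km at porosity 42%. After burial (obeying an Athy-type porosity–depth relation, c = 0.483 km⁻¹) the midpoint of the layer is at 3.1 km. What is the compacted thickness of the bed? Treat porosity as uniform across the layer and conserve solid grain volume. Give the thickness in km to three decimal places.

0.052 km

Porosity at 3.1 km: phi = 0.42·exp(−0.483×3.1) = 0.0940
Solid-volume conservation: h(1−phi) = h₀(1−phi₀) ⇒ h = h₀·(1−phi₀)/(1−phi)
h = 0.081 × (1 − 0.42)/(1 − 0.0940) = 0.081 × 0.6402 = 0.0519 km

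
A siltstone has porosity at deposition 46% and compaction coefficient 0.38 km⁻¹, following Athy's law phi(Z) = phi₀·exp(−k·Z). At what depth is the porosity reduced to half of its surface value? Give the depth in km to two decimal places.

1.82 km

phi/phi₀ = 1/2 ⇒ exp(−k·Z) = 1/2 ⇒ Z = ln(2) / k
Z = 0.6931 / 0.38 = 1.824 km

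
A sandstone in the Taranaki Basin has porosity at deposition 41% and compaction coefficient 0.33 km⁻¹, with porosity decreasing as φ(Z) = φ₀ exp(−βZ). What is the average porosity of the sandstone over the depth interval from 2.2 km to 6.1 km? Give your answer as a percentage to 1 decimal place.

11.2%

⟨φ⟩ = (1/(Z₂−Z₁)) ∫ φ₀ e^(−βZ) dZ = φ₀·(e^(−β·Z₁) − e^(−β·Z₂)) / (β·(Z₂−Z₁))
e^(−0.33×2.2) = 0.4838; e^(−0.33×6.1) = 0.1336
⟨φ⟩ = 0.41 × (0.4838 − 0.1336) / (0.33 × 3.9) = 0.41 × 0.2721 = 0.1116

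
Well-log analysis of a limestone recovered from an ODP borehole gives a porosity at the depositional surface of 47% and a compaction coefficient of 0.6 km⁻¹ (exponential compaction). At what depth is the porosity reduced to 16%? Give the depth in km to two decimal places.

Invert Athy's law: z = ln(φ₀/φ) / c
z = ln(0.47/0.16) / 0.6 = ln(2.937) / 0.6 = 1.0776 / 0.6 = 1.796 km

1.80 km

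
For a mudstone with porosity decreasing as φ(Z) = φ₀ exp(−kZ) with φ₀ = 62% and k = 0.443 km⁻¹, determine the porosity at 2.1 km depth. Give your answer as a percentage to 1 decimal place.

24.5%

φ = φ₀·exp(−k·Z) = 0.62 × exp(−0.443 × 2.1) = 0.62 × exp(−0.9303)
  = 0.62 × 0.3944 = 0.2445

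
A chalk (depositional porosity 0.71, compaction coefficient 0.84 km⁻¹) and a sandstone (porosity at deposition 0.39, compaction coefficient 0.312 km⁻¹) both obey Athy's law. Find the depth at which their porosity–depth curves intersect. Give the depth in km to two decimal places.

1.13 km

Set n₀ₐ e^(−kₐZ) = n₀ᵦ e^(−kᵦZ) ⇒ ln(n₀ₐ/n₀ᵦ) = (kₐ − kᵦ)·Z
Z = ln(0.71/0.39) / (0.84 − 0.312) = 0.5991 / 0.528 = 1.135 km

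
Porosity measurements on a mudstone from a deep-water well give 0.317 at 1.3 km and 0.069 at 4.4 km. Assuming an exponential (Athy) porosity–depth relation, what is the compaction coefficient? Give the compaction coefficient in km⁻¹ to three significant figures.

0.492 km⁻¹

Athy: φ(Z) = φ₀ e^(−cZ) ⇒ φ₁/φ₂ = e^{c(Z₂−Z₁)} ⇒ c = ln(φ₁/φ₂)/(Z₂−Z₁)
c = ln(0.317/0.069) / (4.4 − 1.3) = ln(4.594) / 3.1 = 1.5248 / 3.1 = 0.4919 km⁻¹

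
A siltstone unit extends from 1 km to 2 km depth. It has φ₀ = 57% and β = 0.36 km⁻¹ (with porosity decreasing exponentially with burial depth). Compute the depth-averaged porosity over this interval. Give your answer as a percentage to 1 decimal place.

33.4%

⟨φ⟩ = (1/(d₂−d₁)) ∫ φ₀ e^(−βd) dd = φ₀·(e^(−β·d₁) − e^(−β·d₂)) / (β·(d₂−d₁))
e^(−0.36×1) = 0.6977; e^(−0.36×2) = 0.4868
⟨φ⟩ = 0.57 × (0.6977 − 0.4868) / (0.36 × 1) = 0.57 × 0.5859 = 0.3340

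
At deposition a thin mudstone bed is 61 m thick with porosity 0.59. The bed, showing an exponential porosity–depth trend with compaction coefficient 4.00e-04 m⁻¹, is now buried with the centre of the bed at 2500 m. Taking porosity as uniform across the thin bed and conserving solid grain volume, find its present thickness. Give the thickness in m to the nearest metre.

Working in km (1 km = 1000 m; β in km⁻¹ = β in m⁻¹ × 1000):
Porosity at 2.5 km: φ = 0.59·exp(−0.4×2.5) = 0.2170
Solid-volume conservation: h(1−φ) = h₀(1−φ₀) ⇒ h = h₀·(1−φ₀)/(1−φ)
h = 0.061 × (1 − 0.59)/(1 − 0.2170) = 0.061 × 0.5237 = 0.0319 km

32 m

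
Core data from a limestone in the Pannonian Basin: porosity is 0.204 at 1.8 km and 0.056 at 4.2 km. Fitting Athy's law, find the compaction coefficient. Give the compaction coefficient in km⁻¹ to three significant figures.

Athy: φ(Z) = φ₀ e^(−kZ) ⇒ φ₁/φ₂ = e^{k(Z₂−Z₁)} ⇒ k = ln(φ₁/φ₂)/(Z₂−Z₁)
k = ln(0.204/0.056) / (4.2 − 1.8) = ln(3.643) / 2.4 = 1.2928 / 2.4 = 0.5387 km⁻¹

0.539 km⁻¹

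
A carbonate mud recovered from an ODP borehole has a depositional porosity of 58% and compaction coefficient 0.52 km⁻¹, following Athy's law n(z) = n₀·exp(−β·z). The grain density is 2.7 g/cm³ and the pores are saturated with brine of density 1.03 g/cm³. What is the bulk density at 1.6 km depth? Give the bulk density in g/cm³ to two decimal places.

2.28 g/cm³

Porosity at depth: n = 0.58·exp(−0.52×1.6) = 0.58×0.4352 = 0.2524
Bulk density: ρ_b = (1−n)ρ_g + n·ρ_f = 0.7476×2.7 + 0.2524×1.03
       = 2.019 + 0.260 = 2.278 g/cm³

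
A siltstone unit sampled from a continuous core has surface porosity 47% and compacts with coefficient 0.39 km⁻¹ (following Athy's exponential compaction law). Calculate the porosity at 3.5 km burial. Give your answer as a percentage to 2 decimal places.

12.00%

φ = φ₀·exp(−k·Z) = 0.47 × exp(−0.39 × 3.5) = 0.47 × exp(−1.365)
  = 0.47 × 0.2554 = 0.1200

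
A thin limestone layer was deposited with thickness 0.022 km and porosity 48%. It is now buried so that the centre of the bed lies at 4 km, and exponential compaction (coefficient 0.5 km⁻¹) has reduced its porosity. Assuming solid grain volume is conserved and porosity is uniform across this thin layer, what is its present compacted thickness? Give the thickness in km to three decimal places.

0.012 km

Porosity at 4 km: φ = 0.48·exp(−0.5×4) = 0.0650
Solid-volume conservation: h(1−φ) = h₀(1−φ₀) ⇒ h = h₀·(1−φ₀)/(1−φ)
h = 0.022 × (1 − 0.48)/(1 − 0.0650) = 0.022 × 0.5561 = 0.0122 km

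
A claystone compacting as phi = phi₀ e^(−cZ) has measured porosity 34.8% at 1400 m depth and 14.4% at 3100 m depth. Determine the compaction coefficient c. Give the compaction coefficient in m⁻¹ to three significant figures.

0.000519 m⁻¹

Working in km (1 km = 1000 m; c in km⁻¹ = c in m⁻¹ × 1000):
Athy: phi(Z) = phi₀ e^(−cZ) ⇒ phi₁/phi₂ = e^{c(Z₂−Z₁)} ⇒ c = ln(phi₁/phi₂)/(Z₂−Z₁)
c = ln(0.348/0.144) / (3.1 − 1.4) = ln(2.417) / 1.7 = 0.8824 / 1.7 = 0.5191 km⁻¹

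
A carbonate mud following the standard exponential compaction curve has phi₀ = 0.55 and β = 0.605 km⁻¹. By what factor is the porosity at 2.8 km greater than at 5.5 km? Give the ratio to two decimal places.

5.12

phi(z₁)/phi(z₂) = e^(−β·z₁)/e^(−β·z₂) = e^{β(z₂−z₁)}
= exp(0.605 × 2.7) = exp(1.633) = 5.1218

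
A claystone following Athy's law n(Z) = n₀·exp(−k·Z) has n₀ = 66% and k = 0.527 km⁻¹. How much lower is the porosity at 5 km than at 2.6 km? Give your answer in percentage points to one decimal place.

12.0 percentage points

n(2.6) = 0.66·e^(−0.527×2.6) = 0.1677
n(5) = 0.66·e^(−0.527×5) = 0.0473
Δn = 0.1677 − 0.0473 = 0.1203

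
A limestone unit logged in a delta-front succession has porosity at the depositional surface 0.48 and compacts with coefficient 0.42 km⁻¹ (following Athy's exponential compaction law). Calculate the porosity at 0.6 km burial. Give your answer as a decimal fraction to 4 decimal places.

0.3731

φ = φ₀·exp(−k·d) = 0.48 × exp(−0.42 × 0.6) = 0.48 × exp(−0.252)
  = 0.48 × 0.7772 = 0.3731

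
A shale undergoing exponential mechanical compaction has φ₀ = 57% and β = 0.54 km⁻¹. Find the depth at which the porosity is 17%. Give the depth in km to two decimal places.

Invert Athy's law: Z = ln(φ₀/φ) / β
Z = ln(0.57/0.17) / 0.54 = ln(3.353) / 0.54 = 1.2098 / 0.54 = 2.240 km

2.24 km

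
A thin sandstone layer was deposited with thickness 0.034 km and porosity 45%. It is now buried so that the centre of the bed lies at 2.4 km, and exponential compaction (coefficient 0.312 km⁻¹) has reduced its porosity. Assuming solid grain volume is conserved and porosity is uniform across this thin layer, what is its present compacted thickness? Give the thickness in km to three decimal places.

Porosity at 2.4 km: n = 0.45·exp(−0.312×2.4) = 0.2128
Solid-volume conservation: h(1−n) = h₀(1−n₀) ⇒ h = h₀·(1−n₀)/(1−n)
h = 0.034 × (1 − 0.45)/(1 − 0.2128) = 0.034 × 0.6987 = 0.0238 km

0.024 km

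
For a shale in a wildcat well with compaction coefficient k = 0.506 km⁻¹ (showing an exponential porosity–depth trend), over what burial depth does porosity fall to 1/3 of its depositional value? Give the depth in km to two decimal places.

phi/phi₀ = 1/3 ⇒ exp(−k·Z) = 1/3 ⇒ Z = ln(3) / k
Z = 1.0986 / 0.506 = 2.171 km

2.17 km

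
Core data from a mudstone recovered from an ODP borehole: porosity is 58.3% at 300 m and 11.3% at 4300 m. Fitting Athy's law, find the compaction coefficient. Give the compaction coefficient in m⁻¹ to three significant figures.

0.000410 m⁻¹

Working in km (1 km = 1000 m; β in km⁻¹ = β in m⁻¹ × 1000):
Athy: phi(d) = phi₀ e^(−βd) ⇒ phi₁/phi₂ = e^{β(d₂−d₁)} ⇒ β = ln(phi₁/phi₂)/(d₂−d₁)
β = ln(0.583/0.113) / (4.3 − 0.3) = ln(5.159) / 4 = 1.6408 / 4 = 0.4102 km⁻¹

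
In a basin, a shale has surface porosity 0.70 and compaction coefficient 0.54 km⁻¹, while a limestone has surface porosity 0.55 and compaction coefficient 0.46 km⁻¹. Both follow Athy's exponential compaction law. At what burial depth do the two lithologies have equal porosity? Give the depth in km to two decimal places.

Set φ₀ₐ e^(−kₐz) = φ₀ᵦ e^(−kᵦz) ⇒ ln(φ₀ₐ/φ₀ᵦ) = (kₐ − kᵦ)·z
z = ln(0.7/0.55) / (0.54 − 0.46) = 0.2412 / 0.08 = 3.015 km

3.01 km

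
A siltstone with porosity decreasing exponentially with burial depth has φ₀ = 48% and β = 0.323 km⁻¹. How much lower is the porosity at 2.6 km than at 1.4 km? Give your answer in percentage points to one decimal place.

φ(1.4) = 0.48·e^(−0.323×1.4) = 0.3054
φ(2.6) = 0.48·e^(−0.323×2.6) = 0.2073
Δφ = 0.3054 − 0.2073 = 0.0981

9.8 percentage points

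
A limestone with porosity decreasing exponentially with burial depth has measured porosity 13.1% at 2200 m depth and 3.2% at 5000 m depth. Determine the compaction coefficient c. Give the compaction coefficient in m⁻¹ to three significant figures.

Working in km (1 km = 1000 m; c in km⁻¹ = c in m⁻¹ × 1000):
Athy: n(z) = n₀ e^(−cz) ⇒ n₁/n₂ = e^{c(z₂−z₁)} ⇒ c = ln(n₁/n₂)/(z₂−z₁)
c = ln(0.131/0.032) / (5 − 2.2) = ln(4.094) / 2.8 = 1.4095 / 2.8 = 0.5034 km⁻¹

0.000503 m⁻¹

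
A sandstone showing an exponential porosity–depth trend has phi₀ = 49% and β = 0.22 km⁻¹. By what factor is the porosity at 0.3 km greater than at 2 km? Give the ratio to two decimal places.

1.45

phi(Z₁)/phi(Z₂) = e^(−β·Z₁)/e^(−β·Z₂) = e^{β(Z₂−Z₁)}
= exp(0.22 × 1.7) = exp(0.374) = 1.4535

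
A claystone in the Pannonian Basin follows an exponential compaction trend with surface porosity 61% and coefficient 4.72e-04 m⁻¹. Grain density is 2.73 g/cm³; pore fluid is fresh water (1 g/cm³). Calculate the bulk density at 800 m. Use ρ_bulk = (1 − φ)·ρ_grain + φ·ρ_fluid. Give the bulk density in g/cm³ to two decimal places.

2.01 g/cm³

Working in km (1 km = 1000 m; β in km⁻¹ = β in m⁻¹ × 1000):
Porosity at depth: n = 0.61·exp(−0.472×0.8) = 0.61×0.6855 = 0.4182
Bulk density: ρ_b = (1−n)ρ_g + n·ρ_f = 0.5818×2.73 + 0.4182×1
       = 1.588 + 0.418 = 2.007 g/cm³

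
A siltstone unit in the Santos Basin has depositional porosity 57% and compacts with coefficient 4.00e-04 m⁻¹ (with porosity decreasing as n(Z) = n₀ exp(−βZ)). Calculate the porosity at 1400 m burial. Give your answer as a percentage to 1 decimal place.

32.6%

Working in km (1 km = 1000 m; β in km⁻¹ = β in m⁻¹ × 1000):
n = n₀·exp(−β·Z) = 0.57 × exp(−0.4 × 1.4) = 0.57 × exp(−0.56)
  = 0.57 × 0.5712 = 0.3256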